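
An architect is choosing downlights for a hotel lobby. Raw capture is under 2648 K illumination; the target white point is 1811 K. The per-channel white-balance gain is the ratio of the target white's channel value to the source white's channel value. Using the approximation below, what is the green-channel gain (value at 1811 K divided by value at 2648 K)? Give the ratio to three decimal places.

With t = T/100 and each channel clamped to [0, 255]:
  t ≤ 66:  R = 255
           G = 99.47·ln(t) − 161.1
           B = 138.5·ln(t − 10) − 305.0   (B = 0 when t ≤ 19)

0.771

At 2648 K (t = 26.48):
  G = 99.47·ln 26.48 − 161.1 = 99.47·3.2764 − 161.1 = 164.802.
At 1811 K (t = 18.11):
  G = 99.47·ln 18.11 − 161.1 = 99.47·2.8965 − 161.1 = 127.011.
Gain = 127.011 / 164.802 = 0.7707 → 0.771.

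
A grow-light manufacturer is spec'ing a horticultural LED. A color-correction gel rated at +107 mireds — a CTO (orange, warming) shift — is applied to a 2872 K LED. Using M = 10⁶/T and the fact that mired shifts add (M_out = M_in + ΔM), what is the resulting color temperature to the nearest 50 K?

M_in = 10⁶/2872 = 348.19 mireds.
M_out = 348.19 + (+107) = 455.19 mireds.
T_out = 10⁶/455.19 = 2196.9 K → 2200 K.

2200 K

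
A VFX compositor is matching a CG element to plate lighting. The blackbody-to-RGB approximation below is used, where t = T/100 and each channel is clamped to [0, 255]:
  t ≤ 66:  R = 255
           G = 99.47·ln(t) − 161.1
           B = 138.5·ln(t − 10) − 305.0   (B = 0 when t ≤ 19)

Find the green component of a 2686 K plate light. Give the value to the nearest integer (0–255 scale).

166

t = 2686/100 = 26.86; the t ≤ 66 branch applies.
G = 99.47·ln 26.86 − 161.1 = 99.47·3.2906 − 161.1 = 166.220.
Rounded: 166.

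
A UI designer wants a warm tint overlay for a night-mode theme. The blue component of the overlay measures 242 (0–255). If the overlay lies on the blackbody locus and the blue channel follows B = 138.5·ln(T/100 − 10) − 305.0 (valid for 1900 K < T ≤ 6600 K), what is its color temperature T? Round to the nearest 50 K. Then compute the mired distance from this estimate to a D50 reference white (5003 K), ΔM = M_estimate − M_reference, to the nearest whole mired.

-39 mireds

ln(t − 10) = (242 + 305.0) / 138.5 = 3.9495.
t − 10 = e^3.9495 = 51.907, so t = 61.907.
T = 100·t = 6191 K → 6200 K to the nearest 50 K.
M_estimate = 10⁶/6200 = 161.29; M_reference = 10⁶/5003 = 199.88.
ΔM = 161.29 − 199.88 = -38.59 → -39 mireds.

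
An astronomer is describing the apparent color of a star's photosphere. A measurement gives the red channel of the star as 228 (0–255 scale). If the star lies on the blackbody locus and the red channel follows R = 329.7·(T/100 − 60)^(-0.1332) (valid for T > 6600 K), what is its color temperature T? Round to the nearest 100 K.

7600 K

(t − 60)^(-0.1332) = 228/329.7 = 0.69154.
t − 60 = 0.69154^(1/-0.1332) = 0.69154^(-7.508) = 15.943, so t = 75.943.
T = 100·t = 7594 K → 7600 K to the nearest 100 K.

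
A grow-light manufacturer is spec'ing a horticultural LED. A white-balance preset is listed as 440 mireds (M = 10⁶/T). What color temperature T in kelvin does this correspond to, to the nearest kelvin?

T = 10⁶ / 440 = 2272.73 K → 2273 K.

2273 K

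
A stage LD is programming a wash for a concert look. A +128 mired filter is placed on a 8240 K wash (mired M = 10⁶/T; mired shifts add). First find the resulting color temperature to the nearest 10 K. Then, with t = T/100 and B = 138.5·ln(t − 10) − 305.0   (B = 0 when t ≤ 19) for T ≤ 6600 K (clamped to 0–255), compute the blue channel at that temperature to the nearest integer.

167

M_in = 10⁶/8240 = 121.36; M_out = 121.36 + (+128) = 249.36.
T_out = 10⁶/249.36 = 4010.3 K → 4010 K; t = 40.1.
B = 138.5·ln(40.1 − 10) − 305.0 = 138.5·ln 30.1 − 305.0 = 138.5·3.4045 − 305.0 = 166.527.
Rounded: 167.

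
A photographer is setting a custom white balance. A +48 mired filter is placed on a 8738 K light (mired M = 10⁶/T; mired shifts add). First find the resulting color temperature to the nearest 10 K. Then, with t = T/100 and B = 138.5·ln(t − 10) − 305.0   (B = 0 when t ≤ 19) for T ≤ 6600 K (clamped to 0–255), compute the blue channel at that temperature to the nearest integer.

241

M_in = 10⁶/8738 = 114.44; M_out = 114.44 + (+48) = 162.44.
T_out = 10⁶/162.44 = 6156.0 K → 6160 K; t = 61.6.
B = 138.5·ln(61.6 − 10) − 305.0 = 138.5·ln 51.6 − 305.0 = 138.5·3.9435 − 305.0 = 241.178.
Rounded: 241.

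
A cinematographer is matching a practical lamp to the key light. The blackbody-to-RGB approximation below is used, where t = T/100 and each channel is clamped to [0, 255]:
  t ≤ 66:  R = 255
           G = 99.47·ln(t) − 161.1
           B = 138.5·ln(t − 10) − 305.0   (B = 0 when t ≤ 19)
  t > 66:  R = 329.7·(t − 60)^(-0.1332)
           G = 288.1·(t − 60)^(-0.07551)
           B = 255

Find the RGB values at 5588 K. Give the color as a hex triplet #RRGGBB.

t = 5588/100 = 55.88; the t ≤ 66 branch applies.
R = 255 by definition for t ≤ 66.
G = 99.47·ln 55.88 − 161.1 = 99.47·4.0232 − 161.1 = 239.088.
B = 138.5·ln(55.88 − 10) − 305.0 = 138.5·ln 45.88 − 305.0 = 138.5·3.8260 − 305.0 = 224.905.
Rounded: (255, 239, 225).
In hex: #FFEFE1.

#FFEFE1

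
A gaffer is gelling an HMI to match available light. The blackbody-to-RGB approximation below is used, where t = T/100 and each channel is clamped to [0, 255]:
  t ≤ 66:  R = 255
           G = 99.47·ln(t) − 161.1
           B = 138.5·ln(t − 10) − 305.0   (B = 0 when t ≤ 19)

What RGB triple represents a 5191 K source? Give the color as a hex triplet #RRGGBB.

t = 5191/100 = 51.91; the t ≤ 66 branch applies.
R = 255 by definition for t ≤ 66.
G = 99.47·ln 51.91 − 161.1 = 99.47·3.9495 − 161.1 = 231.758.
B = 138.5·ln(51.91 − 10) − 305.0 = 138.5·ln 41.91 − 305.0 = 138.5·3.7355 − 305.0 = 212.370.
Rounded: (255, 232, 212).
In hex: #FFE8D4.

#FFE8D4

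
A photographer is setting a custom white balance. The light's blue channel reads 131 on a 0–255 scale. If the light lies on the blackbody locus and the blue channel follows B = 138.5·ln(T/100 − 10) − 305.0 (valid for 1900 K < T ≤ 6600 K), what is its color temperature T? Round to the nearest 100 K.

3300 K

ln(t − 10) = (131 + 305.0) / 138.5 = 3.1480.
t − 10 = e^3.1480 = 23.290, so t = 33.290.
T = 100·t = 3329 K → 3300 K to the nearest 100 K.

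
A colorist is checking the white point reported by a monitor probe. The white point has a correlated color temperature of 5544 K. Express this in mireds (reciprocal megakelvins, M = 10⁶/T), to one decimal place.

M = 10⁶ / 5544 = 180.375 → 180.4 mireds.

180.4 mireds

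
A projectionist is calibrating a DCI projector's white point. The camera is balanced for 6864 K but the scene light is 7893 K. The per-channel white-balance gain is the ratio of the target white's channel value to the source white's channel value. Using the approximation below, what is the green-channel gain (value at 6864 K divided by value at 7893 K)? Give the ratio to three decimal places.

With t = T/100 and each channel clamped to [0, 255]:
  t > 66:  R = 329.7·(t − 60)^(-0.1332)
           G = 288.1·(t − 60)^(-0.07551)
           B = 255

At 7893 K (t = 78.93):
  G = 288.1·(78.93 − 60)^(-0.07551) = 288.1·18.93^(-0.07551) = 288.1·0.80087 = 230.731.
At 6864 K (t = 68.64):
  G = 288.1·(68.64 − 60)^(-0.07551) = 288.1·8.64^(-0.07551) = 288.1·0.84974 = 244.809.
Gain = 244.809 / 230.731 = 1.0610 → 1.061.

1.061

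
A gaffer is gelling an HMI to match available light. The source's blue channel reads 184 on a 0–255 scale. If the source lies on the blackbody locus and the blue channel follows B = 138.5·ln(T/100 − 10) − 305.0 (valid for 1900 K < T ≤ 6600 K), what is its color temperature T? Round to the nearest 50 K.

ln(t − 10) = (184 + 305.0) / 138.5 = 3.5307.
t − 10 = e^3.5307 = 34.147, so t = 44.147.
T = 100·t = 4415 K → 4400 K to the nearest 50 K.

4400 K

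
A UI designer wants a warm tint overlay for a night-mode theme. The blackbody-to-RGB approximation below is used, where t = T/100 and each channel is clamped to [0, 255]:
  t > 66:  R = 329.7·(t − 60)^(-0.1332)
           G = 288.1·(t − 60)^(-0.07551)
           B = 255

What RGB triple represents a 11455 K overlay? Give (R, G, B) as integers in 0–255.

(194, 213, 255)

t = 11455/100 = 114.55; the t > 66 branch applies.
R = 329.7·(114.55 − 60)^(-0.1332) = 329.7·54.55^(-0.1332) = 329.7·0.58703 = 193.543.
G = 288.1·(114.55 − 60)^(-0.07551) = 288.1·54.55^(-0.07551) = 288.1·0.73936 = 213.009.
B = 255 by definition for t > 66.
Rounded: (194, 213, 255).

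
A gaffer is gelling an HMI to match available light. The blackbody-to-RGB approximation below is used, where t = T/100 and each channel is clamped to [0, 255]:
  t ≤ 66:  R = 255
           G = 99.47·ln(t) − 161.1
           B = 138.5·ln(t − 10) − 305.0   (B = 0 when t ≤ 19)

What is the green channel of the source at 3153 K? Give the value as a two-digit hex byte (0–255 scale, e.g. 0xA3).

0xB6

t = 3153/100 = 31.53; the t ≤ 66 branch applies.
G = 99.47·ln 31.53 − 161.1 = 99.47·3.4509 − 161.1 = 182.165.
Rounded: 182; in hex, 0xB6.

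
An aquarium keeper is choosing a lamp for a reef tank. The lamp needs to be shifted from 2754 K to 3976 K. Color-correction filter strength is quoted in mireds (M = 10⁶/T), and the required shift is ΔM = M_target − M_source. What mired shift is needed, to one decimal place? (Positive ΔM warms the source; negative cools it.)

-111.6 mireds

M_source = 10⁶/2754 = 363.108; M_target = 10⁶/3976 = 251.509.
ΔM = 251.509 − 363.108 = -111.599 → -111.6 mireds, a cooling shift.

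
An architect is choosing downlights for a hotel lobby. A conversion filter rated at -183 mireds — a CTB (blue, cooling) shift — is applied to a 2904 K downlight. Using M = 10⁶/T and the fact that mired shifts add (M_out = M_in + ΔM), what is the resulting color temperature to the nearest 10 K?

6200 K

M_in = 10⁶/2904 = 344.35 mireds.
M_out = 344.35 + (-183) = 161.35 mireds.
T_out = 10⁶/161.35 = 6197.6 K → 6200 K.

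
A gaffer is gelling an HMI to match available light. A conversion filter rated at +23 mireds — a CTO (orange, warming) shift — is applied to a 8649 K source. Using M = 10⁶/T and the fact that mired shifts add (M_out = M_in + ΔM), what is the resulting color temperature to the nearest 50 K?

7200 K

M_in = 10⁶/8649 = 115.62 mireds.
M_out = 115.62 + (+23) = 138.62 mireds.
T_out = 10⁶/138.62 = 7214.0 K → 7200 K.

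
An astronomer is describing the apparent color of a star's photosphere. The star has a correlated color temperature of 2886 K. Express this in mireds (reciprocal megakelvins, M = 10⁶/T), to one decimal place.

346.5 mireds

M = 10⁶ / 2886 = 346.500 → 346.5 mireds.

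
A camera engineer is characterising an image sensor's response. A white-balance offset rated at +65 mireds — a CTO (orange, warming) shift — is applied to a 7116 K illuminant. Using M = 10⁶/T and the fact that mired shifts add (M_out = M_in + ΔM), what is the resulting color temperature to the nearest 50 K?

M_in = 10⁶/7116 = 140.53 mireds.
M_out = 140.53 + (+65) = 205.53 mireds.
T_out = 10⁶/205.53 = 4865.5 K → 4850 K.

4850 K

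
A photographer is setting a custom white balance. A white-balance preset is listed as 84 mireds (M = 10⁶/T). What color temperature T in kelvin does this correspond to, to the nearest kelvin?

T = 10⁶ / 84 = 11904.76 K → 11905 K.

11905 K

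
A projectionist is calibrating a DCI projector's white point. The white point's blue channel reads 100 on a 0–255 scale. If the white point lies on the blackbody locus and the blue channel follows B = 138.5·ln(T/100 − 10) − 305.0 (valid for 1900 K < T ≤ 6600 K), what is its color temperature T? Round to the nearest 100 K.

2900 K

ln(t − 10) = (100 + 305.0) / 138.5 = 2.9242.
t − 10 = e^2.9242 = 18.619, so t = 28.619.
T = 100·t = 2862 K → 2900 K to the nearest 100 K.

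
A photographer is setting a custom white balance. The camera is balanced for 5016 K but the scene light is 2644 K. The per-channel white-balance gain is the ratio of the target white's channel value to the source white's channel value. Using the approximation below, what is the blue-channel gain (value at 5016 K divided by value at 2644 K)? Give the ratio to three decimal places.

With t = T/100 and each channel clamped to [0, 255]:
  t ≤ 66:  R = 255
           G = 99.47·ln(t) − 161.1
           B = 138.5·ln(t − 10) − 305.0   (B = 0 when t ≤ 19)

2.495

At 2644 K (t = 26.44):
  B = 138.5·ln(26.44 − 10) − 305.0 = 138.5·ln 16.44 − 305.0 = 138.5·2.7997 − 305.0 = 82.761.
At 5016 K (t = 50.16):
  B = 138.5·ln(50.16 − 10) − 305.0 = 138.5·ln 40.16 − 305.0 = 138.5·3.6929 − 305.0 = 206.463.
Gain = 206.463 / 82.761 = 2.4947 → 2.495.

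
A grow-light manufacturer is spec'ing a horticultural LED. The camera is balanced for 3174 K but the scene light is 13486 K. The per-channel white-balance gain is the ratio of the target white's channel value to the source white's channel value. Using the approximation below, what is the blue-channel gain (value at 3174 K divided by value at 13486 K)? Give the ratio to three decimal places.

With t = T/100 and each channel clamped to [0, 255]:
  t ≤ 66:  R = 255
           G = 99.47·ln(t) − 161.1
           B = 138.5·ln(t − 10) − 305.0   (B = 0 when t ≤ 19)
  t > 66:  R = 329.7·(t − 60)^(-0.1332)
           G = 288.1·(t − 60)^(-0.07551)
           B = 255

At 13486 K (t = 134.86):
  B = 255 by definition for t > 66.
At 3174 K (t = 31.74):
  B = 138.5·ln(31.74 − 10) − 305.0 = 138.5·ln 21.74 − 305.0 = 138.5·3.0792 − 305.0 = 121.463.
Gain = 121.463 / 255.000 = 0.4763 → 0.476.

0.476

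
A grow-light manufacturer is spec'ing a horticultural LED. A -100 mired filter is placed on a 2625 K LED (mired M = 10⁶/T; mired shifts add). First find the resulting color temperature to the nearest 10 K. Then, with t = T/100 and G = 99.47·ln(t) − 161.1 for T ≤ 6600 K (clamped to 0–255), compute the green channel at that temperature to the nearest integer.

194

M_in = 10⁶/2625 = 380.95; M_out = 380.95 + (-100) = 280.95.
T_out = 10⁶/280.95 = 3559.3 K → 3560 K; t = 35.6.
G = 99.47·ln 35.6 − 161.1 = 99.47·3.5723 − 161.1 = 194.241.
Rounded: 194.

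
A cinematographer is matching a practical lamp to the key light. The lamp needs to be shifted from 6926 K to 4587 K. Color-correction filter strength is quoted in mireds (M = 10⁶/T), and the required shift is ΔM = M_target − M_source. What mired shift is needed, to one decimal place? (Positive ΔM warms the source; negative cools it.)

+73.6 mireds

M_source = 10⁶/6926 = 144.383; M_target = 10⁶/4587 = 218.007.
ΔM = 218.007 − 144.383 = 73.624 → +73.6 mireds, a warming shift.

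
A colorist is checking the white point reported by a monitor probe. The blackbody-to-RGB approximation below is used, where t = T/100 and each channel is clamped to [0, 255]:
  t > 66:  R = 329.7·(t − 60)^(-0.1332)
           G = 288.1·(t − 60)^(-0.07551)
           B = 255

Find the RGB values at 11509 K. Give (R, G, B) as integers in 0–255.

(193, 213, 255)

t = 11509/100 = 115.09; the t > 66 branch applies.
R = 329.7·(115.09 − 60)^(-0.1332) = 329.7·55.09^(-0.1332) = 329.7·0.58626 = 193.289.
G = 288.1·(115.09 − 60)^(-0.07551) = 288.1·55.09^(-0.07551) = 288.1·0.73881 = 212.851.
B = 255 by definition for t > 66.
Rounded: (193, 213, 255).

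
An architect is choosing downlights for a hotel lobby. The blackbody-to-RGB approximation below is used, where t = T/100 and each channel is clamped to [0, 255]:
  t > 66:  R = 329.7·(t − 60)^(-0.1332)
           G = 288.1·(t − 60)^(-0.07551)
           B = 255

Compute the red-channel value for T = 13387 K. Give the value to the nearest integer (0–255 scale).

186

t = 13387/100 = 133.87; the t > 66 branch applies.
R = 329.7·(133.87 − 60)^(-0.1332) = 329.7·73.87^(-0.1332) = 329.7·0.56379 = 185.883.
Rounded: 186.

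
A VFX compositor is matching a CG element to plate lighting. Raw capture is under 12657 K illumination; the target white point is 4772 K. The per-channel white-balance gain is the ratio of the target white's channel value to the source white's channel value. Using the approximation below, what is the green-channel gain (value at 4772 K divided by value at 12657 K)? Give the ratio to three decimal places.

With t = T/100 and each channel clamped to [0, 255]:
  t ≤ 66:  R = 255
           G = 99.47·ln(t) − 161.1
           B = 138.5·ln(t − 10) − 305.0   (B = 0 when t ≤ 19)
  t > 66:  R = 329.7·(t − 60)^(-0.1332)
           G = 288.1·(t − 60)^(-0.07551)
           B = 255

1.065

At 12657 K (t = 126.57):
  G = 288.1·(126.57 − 60)^(-0.07551) = 288.1·66.57^(-0.07551) = 288.1·0.72832 = 209.830.
At 4772 K (t = 47.72):
  G = 99.47·ln 47.72 − 161.1 = 99.47·3.8654 − 161.1 = 223.386.
Gain = 223.386 / 209.830 = 1.0646 → 1.065.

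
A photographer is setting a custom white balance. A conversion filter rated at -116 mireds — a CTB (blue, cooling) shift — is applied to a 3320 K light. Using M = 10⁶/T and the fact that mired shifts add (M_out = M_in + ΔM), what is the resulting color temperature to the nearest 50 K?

M_in = 10⁶/3320 = 301.20 mireds.
M_out = 301.20 + (-116) = 185.20 mireds.
T_out = 10⁶/185.20 = 5399.4 K → 5400 K.

5400 K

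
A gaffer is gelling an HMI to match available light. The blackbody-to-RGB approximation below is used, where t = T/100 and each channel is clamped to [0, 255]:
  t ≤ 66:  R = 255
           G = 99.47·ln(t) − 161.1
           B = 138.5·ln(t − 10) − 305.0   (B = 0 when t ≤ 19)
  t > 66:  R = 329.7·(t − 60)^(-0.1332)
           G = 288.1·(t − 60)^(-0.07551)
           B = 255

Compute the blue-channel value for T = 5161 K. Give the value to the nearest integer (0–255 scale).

t = 5161/100 = 51.61; the t ≤ 66 branch applies.
B = 138.5·ln(51.61 − 10) − 305.0 = 138.5·ln 41.61 − 305.0 = 138.5·3.7283 − 305.0 = 211.375.
Rounded: 211.

211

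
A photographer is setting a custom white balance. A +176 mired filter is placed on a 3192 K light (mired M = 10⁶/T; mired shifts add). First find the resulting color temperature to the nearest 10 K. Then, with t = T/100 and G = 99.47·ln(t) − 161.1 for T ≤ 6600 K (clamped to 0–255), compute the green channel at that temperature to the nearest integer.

M_in = 10⁶/3192 = 313.28; M_out = 313.28 + (+176) = 489.28.
T_out = 10⁶/489.28 = 2043.8 K → 2040 K; t = 20.4.
G = 99.47·ln 20.4 − 161.1 = 99.47·3.0155 − 161.1 = 138.855.
Rounded: 139.

139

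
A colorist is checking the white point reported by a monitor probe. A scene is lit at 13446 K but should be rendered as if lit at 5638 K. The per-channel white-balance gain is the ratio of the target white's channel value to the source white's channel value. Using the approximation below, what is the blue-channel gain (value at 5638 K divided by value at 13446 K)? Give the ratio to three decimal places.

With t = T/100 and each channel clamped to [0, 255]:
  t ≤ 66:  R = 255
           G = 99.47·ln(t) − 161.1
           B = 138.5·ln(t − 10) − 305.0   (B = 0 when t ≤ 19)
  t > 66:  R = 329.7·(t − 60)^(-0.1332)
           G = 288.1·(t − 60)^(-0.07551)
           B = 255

0.888

At 13446 K (t = 134.46):
  B = 255 by definition for t > 66.
At 5638 K (t = 56.38):
  B = 138.5·ln(56.38 − 10) − 305.0 = 138.5·ln 46.38 − 305.0 = 138.5·3.8369 − 305.0 = 226.406.
Gain = 226.406 / 255.000 = 0.8879 → 0.888.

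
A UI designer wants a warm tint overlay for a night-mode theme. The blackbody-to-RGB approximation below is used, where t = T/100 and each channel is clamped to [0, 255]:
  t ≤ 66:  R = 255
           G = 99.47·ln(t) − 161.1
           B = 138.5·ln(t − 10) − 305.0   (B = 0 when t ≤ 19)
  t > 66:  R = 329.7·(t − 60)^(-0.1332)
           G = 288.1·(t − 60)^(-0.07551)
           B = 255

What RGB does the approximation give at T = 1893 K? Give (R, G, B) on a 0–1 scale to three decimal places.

(1.000, 0.515, 0.000)

t = 1893/100 = 18.93; the t ≤ 66 branch applies.
R = 255 by definition for t ≤ 66.
G = 99.47·ln 18.93 − 161.1 = 99.47·2.9407 − 161.1 = 131.416.
t = 18.93 ≤ 19, so B = 0.
Dividing each by 255: (1.0000, 0.5154, 0.0000) → (1.000, 0.515, 0.000).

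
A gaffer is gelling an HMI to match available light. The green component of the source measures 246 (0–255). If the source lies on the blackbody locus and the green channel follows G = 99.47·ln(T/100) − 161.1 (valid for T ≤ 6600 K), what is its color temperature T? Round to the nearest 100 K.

6000 K

ln t = (246 + 161.1) / 99.47 = 4.0927.
t = e^4.0927 = 59.901.
T = 100·t = 5990 K → 6000 K to the nearest 100 K.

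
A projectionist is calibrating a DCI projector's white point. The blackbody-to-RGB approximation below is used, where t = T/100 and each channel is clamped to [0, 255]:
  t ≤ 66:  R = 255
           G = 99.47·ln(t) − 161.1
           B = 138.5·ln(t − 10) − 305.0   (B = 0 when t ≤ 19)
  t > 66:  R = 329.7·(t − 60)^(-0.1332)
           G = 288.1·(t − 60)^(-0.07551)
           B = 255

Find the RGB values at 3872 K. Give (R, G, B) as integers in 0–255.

(255, 203, 160)

t = 3872/100 = 38.72; the t ≤ 66 branch applies.
R = 255 by definition for t ≤ 66.
G = 99.47·ln 38.72 − 161.1 = 99.47·3.6564 − 161.1 = 202.598.
B = 138.5·ln(38.72 − 10) − 305.0 = 138.5·ln 28.72 − 305.0 = 138.5·3.3576 − 305.0 = 160.027.
Rounded: (255, 203, 160).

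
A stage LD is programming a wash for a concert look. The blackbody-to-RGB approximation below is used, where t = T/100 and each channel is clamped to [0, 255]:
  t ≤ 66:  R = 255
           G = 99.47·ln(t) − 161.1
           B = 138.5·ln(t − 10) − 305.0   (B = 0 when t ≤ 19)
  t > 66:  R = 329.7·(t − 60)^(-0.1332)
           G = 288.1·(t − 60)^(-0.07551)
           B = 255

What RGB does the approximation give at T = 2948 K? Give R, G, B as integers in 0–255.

R=255, G=175, B=106

t = 2948/100 = 29.48; the t ≤ 66 branch applies.
R = 255 by definition for t ≤ 66.
G = 99.47·ln 29.48 − 161.1 = 99.47·3.3837 − 161.1 = 175.478.
B = 138.5·ln(29.48 − 10) − 305.0 = 138.5·ln 19.48 − 305.0 = 138.5·2.9694 − 305.0 = 106.260.
Rounded: (255, 175, 106).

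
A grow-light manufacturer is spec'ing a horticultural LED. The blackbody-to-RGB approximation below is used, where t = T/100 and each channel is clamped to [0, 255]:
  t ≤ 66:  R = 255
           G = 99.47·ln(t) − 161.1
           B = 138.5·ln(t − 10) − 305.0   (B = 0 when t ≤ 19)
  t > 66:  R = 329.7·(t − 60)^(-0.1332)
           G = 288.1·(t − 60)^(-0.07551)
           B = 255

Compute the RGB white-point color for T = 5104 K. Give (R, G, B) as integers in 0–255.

t = 5104/100 = 51.04; the t ≤ 66 branch applies.
R = 255 by definition for t ≤ 66.
G = 99.47·ln 51.04 − 161.1 = 99.47·3.9326 − 161.1 = 230.077.
B = 138.5·ln(51.04 − 10) − 305.0 = 138.5·ln 41.04 − 305.0 = 138.5·3.7145 − 305.0 = 209.465.
Rounded: (255, 230, 209).

(255, 230, 209)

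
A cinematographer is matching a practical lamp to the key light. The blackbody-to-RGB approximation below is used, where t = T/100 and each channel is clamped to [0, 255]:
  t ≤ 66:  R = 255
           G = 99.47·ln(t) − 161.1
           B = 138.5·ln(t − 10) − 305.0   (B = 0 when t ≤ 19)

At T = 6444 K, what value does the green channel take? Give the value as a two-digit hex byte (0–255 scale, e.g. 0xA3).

0xFD

t = 6444/100 = 64.44; the t ≤ 66 branch applies.
G = 99.47·ln 64.44 − 161.1 = 99.47·4.1657 − 161.1 = 253.266.
Rounded: 253; in hex, 0xFD.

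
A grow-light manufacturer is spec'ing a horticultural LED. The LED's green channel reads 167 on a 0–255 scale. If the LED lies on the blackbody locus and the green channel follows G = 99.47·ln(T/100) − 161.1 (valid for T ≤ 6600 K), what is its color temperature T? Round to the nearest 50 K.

ln t = (167 + 161.1) / 99.47 = 3.2985.
t = e^3.2985 = 27.072.
T = 100·t = 2707 K → 2700 K to the nearest 50 K.

2700 K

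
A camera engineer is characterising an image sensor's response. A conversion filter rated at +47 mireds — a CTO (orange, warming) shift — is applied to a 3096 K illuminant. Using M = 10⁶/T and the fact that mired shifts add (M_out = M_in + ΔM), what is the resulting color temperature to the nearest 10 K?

2700 K

M_in = 10⁶/3096 = 323.00 mireds.
M_out = 323.00 + (+47) = 370.00 mireds.
T_out = 10⁶/370.00 = 2702.7 K → 2700 K.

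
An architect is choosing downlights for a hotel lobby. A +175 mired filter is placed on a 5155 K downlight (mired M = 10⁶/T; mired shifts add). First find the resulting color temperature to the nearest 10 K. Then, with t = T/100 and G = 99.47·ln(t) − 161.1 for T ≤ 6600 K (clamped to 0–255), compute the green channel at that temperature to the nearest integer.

167

M_in = 10⁶/5155 = 193.99; M_out = 193.99 + (+175) = 368.99.
T_out = 10⁶/368.99 = 2710.1 K → 2710 K; t = 27.1.
G = 99.47·ln 27.1 − 161.1 = 99.47·3.2995 − 161.1 = 167.105.
Rounded: 167.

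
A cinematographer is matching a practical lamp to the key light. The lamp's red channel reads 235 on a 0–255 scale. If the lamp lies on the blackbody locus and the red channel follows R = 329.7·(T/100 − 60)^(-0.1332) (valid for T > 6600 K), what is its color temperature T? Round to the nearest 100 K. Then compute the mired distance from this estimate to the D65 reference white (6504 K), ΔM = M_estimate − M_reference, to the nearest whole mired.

(t − 60)^(-0.1332) = 235/329.7 = 0.71277.
t − 60 = 0.71277^(1/-0.1332) = 0.71277^(-7.508) = 12.705, so t = 72.705.
T = 100·t = 7271 K → 7300 K to the nearest 100 K.
M_estimate = 10⁶/7300 = 136.99; M_reference = 10⁶/6504 = 153.75.
ΔM = 136.99 − 153.75 = -16.77 → -17 mireds.

-17 mireds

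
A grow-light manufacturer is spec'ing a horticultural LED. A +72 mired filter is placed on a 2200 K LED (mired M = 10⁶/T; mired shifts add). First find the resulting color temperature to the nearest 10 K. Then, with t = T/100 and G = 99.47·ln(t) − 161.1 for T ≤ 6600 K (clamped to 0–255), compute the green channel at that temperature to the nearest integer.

M_in = 10⁶/2200 = 454.55; M_out = 454.55 + (+72) = 526.55.
T_out = 10⁶/526.55 = 1899.2 K → 1900 K; t = 19.
G = 99.47·ln 19 − 161.1 = 99.47·2.9444 − 161.1 = 131.783.
Rounded: 132.

132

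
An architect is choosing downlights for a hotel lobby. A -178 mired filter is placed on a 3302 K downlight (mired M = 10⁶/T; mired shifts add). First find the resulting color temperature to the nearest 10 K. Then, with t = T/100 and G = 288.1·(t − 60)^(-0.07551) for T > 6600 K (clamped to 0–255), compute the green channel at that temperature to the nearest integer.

M_in = 10⁶/3302 = 302.85; M_out = 302.85 + (-178) = 124.85.
T_out = 10⁶/124.85 = 8009.8 K → 8010 K; t = 80.1.
G = 288.1·(80.1 − 60)^(-0.07551) = 288.1·20.1^(-0.07551) = 288.1·0.79725 = 229.688.
Rounded: 230.

230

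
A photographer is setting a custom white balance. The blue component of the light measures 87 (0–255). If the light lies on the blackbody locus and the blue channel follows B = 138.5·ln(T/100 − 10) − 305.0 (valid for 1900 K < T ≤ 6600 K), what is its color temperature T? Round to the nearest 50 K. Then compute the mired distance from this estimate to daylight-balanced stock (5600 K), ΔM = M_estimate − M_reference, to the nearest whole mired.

ln(t − 10) = (87 + 305.0) / 138.5 = 2.8303.
t − 10 = e^2.8303 = 16.951, so t = 26.951.
T = 100·t = 2695 K → 2700 K to the nearest 50 K.
M_estimate = 10⁶/2700 = 370.37; M_reference = 10⁶/5600 = 178.57.
ΔM = 370.37 − 178.57 = 191.80 → +192 mireds.

+192 mireds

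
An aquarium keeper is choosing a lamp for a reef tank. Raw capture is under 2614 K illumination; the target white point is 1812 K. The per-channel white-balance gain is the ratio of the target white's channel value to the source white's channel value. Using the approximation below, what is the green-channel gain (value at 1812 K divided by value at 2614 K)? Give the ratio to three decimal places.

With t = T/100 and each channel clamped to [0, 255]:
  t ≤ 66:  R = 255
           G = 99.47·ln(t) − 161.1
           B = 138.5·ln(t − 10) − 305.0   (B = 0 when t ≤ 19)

At 2614 K (t = 26.14):
  G = 99.47·ln 26.14 − 161.1 = 99.47·3.2635 − 161.1 = 163.517.
At 1812 K (t = 18.12):
  G = 99.47·ln 18.12 − 161.1 = 99.47·2.8970 − 161.1 = 127.066.
Gain = 127.066 / 163.517 = 0.7771 → 0.777.

0.777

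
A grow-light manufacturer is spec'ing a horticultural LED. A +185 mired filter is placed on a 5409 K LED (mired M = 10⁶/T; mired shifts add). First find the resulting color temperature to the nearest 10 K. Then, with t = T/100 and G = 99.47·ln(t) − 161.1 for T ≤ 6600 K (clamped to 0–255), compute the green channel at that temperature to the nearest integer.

M_in = 10⁶/5409 = 184.88; M_out = 184.88 + (+185) = 369.88.
T_out = 10⁶/369.88 = 2703.6 K → 2700 K; t = 27.
G = 99.47·ln 27 − 161.1 = 99.47·3.2958 − 161.1 = 166.737.
Rounded: 167.

167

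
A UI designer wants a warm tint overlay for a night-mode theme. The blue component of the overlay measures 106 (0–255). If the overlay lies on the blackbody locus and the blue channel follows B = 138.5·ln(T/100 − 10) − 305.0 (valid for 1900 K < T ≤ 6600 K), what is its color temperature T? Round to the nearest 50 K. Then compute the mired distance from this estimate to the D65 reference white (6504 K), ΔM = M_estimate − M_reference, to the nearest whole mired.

+185 mireds

ln(t − 10) = (106 + 305.0) / 138.5 = 2.9675.
t − 10 = e^2.9675 = 19.443, so t = 29.443.
T = 100·t = 2944 K → 2950 K to the nearest 50 K.
M_estimate = 10⁶/2950 = 338.98; M_reference = 10⁶/6504 = 153.75.
ΔM = 338.98 − 153.75 = 185.23 → +185 mireds.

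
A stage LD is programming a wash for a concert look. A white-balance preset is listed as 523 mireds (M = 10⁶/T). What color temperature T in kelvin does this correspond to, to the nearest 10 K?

1910 K

T = 10⁶ / 523 = 1912.05 K → 1910 K.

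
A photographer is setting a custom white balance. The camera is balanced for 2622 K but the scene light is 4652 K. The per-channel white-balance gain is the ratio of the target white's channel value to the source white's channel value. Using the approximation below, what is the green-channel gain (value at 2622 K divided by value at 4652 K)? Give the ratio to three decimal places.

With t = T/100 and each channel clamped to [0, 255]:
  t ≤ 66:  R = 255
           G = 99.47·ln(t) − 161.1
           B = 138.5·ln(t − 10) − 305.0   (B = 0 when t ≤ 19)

At 4652 K (t = 46.52):
  G = 99.47·ln 46.52 − 161.1 = 99.47·3.8399 − 161.1 = 220.853.
At 2622 K (t = 26.22):
  G = 99.47·ln 26.22 − 161.1 = 99.47·3.2665 − 161.1 = 163.821.
Gain = 163.821 / 220.853 = 0.7418 → 0.742.

0.742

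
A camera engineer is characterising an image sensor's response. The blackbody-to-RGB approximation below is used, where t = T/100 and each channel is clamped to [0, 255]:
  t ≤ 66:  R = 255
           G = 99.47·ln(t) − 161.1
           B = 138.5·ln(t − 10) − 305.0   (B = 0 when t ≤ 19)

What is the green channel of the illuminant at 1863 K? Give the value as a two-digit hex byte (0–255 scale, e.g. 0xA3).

t = 1863/100 = 18.63; the t ≤ 66 branch applies.
G = 99.47·ln 18.63 − 161.1 = 99.47·2.9248 − 161.1 = 129.827.
Rounded: 130; in hex, 0x82.

0x82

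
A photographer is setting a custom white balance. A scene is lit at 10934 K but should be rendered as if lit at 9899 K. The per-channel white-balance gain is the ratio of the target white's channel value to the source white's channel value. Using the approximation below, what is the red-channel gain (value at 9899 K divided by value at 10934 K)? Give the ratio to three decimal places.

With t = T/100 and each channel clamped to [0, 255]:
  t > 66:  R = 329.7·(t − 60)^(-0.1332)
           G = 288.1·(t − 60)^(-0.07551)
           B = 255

At 10934 K (t = 109.34):
  R = 329.7·(109.34 − 60)^(-0.1332) = 329.7·49.34^(-0.1332) = 329.7·0.59493 = 196.148.
At 9899 K (t = 98.99):
  R = 329.7·(98.99 − 60)^(-0.1332) = 329.7·38.99^(-0.1332) = 329.7·0.61388 = 202.397.
Gain = 202.397 / 196.148 = 1.0319 → 1.032.

1.032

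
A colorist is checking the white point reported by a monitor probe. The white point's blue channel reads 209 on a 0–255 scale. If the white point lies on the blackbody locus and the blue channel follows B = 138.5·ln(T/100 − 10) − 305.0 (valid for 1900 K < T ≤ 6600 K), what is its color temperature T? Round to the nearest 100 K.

5100 K

ln(t − 10) = (209 + 305.0) / 138.5 = 3.7112.
t − 10 = e^3.7112 = 40.903, so t = 50.903.
T = 100·t = 5090 K → 5100 K to the nearest 100 K.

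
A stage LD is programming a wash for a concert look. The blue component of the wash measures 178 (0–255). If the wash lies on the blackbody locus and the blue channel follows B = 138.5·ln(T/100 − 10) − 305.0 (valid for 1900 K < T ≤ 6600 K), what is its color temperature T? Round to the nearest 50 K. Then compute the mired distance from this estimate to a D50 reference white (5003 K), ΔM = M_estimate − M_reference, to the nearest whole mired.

ln(t − 10) = (178 + 305.0) / 138.5 = 3.4874.
t − 10 = e^3.4874 = 32.700, so t = 42.700.
T = 100·t = 4270 K → 4250 K to the nearest 50 K.
M_estimate = 10⁶/4250 = 235.29; M_reference = 10⁶/5003 = 199.88.
ΔM = 235.29 − 199.88 = 35.41 → +35 mireds.

+35 mireds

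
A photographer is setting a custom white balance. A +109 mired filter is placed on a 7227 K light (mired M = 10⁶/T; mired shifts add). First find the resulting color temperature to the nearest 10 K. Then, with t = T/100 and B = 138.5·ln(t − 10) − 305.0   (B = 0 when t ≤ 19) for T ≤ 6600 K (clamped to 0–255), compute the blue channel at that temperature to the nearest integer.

168

M_in = 10⁶/7227 = 138.37; M_out = 138.37 + (+109) = 247.37.
T_out = 10⁶/247.37 = 4042.5 K → 4040 K; t = 40.4.
B = 138.5·ln(40.4 − 10) − 305.0 = 138.5·ln 30.4 − 305.0 = 138.5·3.4144 − 305.0 = 167.900.
Rounded: 168.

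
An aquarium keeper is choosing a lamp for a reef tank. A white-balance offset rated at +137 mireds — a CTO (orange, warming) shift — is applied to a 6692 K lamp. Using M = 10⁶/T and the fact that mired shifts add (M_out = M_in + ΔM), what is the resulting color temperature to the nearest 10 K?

3490 K

M_in = 10⁶/6692 = 149.43 mireds.
M_out = 149.43 + (+137) = 286.43 mireds.
T_out = 10⁶/286.43 = 3491.2 K → 3490 K.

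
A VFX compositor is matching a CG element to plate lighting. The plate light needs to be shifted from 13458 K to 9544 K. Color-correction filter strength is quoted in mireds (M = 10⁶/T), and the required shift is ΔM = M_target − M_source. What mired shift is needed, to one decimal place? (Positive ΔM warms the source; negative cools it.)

M_source = 10⁶/13458 = 74.305; M_target = 10⁶/9544 = 104.778.
ΔM = 104.778 − 74.305 = 30.473 → +30.5 mireds, a warming shift.

+30.5 mireds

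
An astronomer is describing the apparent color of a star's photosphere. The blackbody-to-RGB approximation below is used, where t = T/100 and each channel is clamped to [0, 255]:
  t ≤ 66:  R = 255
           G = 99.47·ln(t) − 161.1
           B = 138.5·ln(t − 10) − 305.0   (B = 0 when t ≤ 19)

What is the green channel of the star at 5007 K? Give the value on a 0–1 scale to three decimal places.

t = 5007/100 = 50.07; the t ≤ 66 branch applies.
G = 99.47·ln 50.07 − 161.1 = 99.47·3.9134 − 161.1 = 228.168.
On a 0–1 scale: 228.168/255 = 0.8948 → 0.895.

0.895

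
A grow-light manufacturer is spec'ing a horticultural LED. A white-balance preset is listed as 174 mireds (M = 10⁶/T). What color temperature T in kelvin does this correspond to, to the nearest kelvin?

T = 10⁶ / 174 = 5747.13 K → 5747 K.

5747 K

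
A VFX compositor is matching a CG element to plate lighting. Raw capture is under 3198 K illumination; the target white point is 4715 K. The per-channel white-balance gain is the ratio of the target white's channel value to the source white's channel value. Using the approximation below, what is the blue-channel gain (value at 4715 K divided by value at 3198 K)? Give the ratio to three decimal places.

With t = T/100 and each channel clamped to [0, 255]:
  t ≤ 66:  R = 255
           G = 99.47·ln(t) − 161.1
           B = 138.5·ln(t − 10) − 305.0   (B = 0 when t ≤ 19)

1.591

At 3198 K (t = 31.98):
  B = 138.5·ln(31.98 − 10) − 305.0 = 138.5·ln 21.98 − 305.0 = 138.5·3.0901 − 305.0 = 122.983.
At 4715 K (t = 47.15):
  B = 138.5·ln(47.15 − 10) − 305.0 = 138.5·ln 37.15 − 305.0 = 138.5·3.6150 − 305.0 = 195.672.
Gain = 195.672 / 122.983 = 1.5910 → 1.591.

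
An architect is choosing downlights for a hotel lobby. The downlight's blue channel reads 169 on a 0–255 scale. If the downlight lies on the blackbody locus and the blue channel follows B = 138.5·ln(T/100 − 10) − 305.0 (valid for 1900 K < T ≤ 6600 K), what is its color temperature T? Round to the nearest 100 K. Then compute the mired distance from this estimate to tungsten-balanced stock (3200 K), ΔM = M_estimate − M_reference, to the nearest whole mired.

-69 mireds

ln(t − 10) = (169 + 305.0) / 138.5 = 3.4224.
t − 10 = e^3.4224 = 30.642, so t = 40.642.
T = 100·t = 4064 K → 4100 K to the nearest 100 K.
M_estimate = 10⁶/4100 = 243.90; M_reference = 10⁶/3200 = 312.50.
ΔM = 243.90 − 312.50 = -68.60 → -69 mireds.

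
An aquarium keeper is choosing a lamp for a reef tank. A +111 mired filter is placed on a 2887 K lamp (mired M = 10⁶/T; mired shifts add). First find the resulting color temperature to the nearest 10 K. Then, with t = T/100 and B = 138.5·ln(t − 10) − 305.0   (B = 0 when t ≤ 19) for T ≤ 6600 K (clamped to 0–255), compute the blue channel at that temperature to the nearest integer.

38

M_in = 10⁶/2887 = 346.38; M_out = 346.38 + (+111) = 457.38.
T_out = 10⁶/457.38 = 2186.4 K → 2190 K; t = 21.9.
B = 138.5·ln(21.9 − 10) − 305.0 = 138.5·ln 11.9 − 305.0 = 138.5·2.4765 − 305.0 = 38.001.
Rounded: 38.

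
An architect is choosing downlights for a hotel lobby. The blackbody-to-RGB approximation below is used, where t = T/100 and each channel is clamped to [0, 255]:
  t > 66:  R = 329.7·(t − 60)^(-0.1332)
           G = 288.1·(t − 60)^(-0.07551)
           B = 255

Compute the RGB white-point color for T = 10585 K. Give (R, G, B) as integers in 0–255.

t = 10585/100 = 105.85; the t > 66 branch applies.
R = 329.7·(105.85 − 60)^(-0.1332) = 329.7·45.85^(-0.1332) = 329.7·0.60077 = 198.074.
G = 288.1·(105.85 − 60)^(-0.07551) = 288.1·45.85^(-0.07551) = 288.1·0.74912 = 215.822.
B = 255 by definition for t > 66.
Rounded: (198, 216, 255).

(198, 216, 255)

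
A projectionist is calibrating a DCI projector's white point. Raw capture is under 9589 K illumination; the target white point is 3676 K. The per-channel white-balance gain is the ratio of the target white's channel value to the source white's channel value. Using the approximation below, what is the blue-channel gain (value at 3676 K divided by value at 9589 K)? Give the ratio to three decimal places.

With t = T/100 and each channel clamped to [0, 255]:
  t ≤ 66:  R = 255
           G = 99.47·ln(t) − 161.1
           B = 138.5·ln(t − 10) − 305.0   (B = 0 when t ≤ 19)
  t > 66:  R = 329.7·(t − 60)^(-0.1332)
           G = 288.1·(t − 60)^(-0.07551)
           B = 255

At 9589 K (t = 95.89):
  B = 255 by definition for t > 66.
At 3676 K (t = 36.76):
  B = 138.5·ln(36.76 − 10) − 305.0 = 138.5·ln 26.76 − 305.0 = 138.5·3.2869 − 305.0 = 150.237.
Gain = 150.237 / 255.000 = 0.5892 → 0.589.

0.589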